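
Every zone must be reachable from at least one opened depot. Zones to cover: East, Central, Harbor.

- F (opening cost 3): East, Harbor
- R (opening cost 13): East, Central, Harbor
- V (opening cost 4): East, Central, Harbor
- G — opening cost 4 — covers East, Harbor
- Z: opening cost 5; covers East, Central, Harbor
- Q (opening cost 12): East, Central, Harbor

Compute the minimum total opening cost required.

4

This is a weighted set-cover instance.
V alone covers East, Central, Harbor — every zone.
Total opening cost: 4.
No cover costs less than 4.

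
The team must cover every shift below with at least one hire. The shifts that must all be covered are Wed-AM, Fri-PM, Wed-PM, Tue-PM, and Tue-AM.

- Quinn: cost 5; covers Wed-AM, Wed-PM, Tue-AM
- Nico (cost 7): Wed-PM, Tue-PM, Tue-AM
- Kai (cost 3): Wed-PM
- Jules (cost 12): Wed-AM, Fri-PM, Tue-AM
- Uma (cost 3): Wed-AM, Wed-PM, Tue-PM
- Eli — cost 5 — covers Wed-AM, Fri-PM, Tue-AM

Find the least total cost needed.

8

This is an integer covering problem.
Choose Uma and Eli: together they cover Wed-AM, Fri-PM, Wed-PM, Tue-PM, Tue-AM — every shift.
Total cost: 3 + 5 = 8.
No cover costs less than 8.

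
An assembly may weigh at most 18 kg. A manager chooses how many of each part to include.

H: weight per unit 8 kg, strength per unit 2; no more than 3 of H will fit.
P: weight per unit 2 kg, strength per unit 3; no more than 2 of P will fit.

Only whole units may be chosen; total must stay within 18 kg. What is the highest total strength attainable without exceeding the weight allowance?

8

P has the best ratio (3/2); taking only P gives at most 2×3 = 6 (stopped by the supply cap of 2).
Mixing does better — 1×H and 2×P: weight 12 ≤ 18, strength 1·2 + 2·3 = 8.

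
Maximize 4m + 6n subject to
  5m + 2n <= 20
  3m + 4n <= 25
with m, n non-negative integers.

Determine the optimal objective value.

The continuous relaxation peaks at (0, 6.25) with value 37.50; rounding to a feasible lattice point costs some objective.
(m,n)=(0,6): 5·0+2·6=12≤20, 3·0+4·6=24≤25, objective 36.
(m,n)=(1,5): 5·1+2·5=15≤20, 3·1+4·5=23≤25, objective 34.
No feasible integer point exceeds 36.

36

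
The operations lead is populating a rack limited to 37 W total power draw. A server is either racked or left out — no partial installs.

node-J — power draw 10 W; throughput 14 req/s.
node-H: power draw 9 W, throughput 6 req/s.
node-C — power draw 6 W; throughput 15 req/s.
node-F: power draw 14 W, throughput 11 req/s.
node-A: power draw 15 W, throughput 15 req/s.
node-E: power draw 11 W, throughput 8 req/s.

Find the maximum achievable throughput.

44

Take node-J, node-C, and node-A: power draw 10 + 6 + 15 = 31 ≤ 37, throughput 14 + 15 + 15 = 44.
No other feasible combination does better.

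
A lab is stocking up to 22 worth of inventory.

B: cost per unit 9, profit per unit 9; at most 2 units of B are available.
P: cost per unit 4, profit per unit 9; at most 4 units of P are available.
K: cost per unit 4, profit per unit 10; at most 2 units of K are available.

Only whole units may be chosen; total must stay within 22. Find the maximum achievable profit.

Take 3×P and 2×K: cost 20 ≤ 22, profit 3·9 + 2·10 = 47.
K has the best ratio (10/4) and is taken to its limit of 2; remaining capacity is filled optimally with the others.

47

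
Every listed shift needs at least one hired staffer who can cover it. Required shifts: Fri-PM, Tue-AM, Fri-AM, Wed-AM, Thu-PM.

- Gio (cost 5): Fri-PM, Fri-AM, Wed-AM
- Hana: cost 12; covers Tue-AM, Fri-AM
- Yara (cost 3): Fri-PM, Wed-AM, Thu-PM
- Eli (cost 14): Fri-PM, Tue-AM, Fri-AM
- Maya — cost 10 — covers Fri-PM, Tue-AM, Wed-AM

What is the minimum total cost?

15

The greedy cost-per-new-shift heuristic would pick Yara, Gio, and Maya for 18, but a cheaper cover exists.
Choose Hana and Yara: together they cover Fri-PM, Tue-AM, Fri-AM, Wed-AM, Thu-PM — every shift.
Total cost: 12 + 3 = 15.
No cover costs less than 15.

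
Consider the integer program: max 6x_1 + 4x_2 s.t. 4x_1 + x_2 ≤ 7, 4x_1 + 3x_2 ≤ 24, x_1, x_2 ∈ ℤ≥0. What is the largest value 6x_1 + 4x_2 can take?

28

(x_1,x_2)=(0,7): 4·0+1·7=7≤7, 4·0+3·7=21≤24, objective 28.
(x_1,x_2)=(0,6): 4·0+1·6=6≤7, 4·0+3·6=18≤24, objective 24.
The best lattice point is (0,7), giving 28.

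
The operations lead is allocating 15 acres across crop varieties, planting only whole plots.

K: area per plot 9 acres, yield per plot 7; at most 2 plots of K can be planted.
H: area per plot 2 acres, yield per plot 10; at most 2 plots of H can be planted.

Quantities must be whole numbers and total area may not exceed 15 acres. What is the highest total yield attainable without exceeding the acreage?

27

1×K and 2×H: area 13 ≤ 15, yield 1·7 + 2·10 = 27.
2×H: area 4 ≤ 15, yield 2·10 = 20.
Best is 27.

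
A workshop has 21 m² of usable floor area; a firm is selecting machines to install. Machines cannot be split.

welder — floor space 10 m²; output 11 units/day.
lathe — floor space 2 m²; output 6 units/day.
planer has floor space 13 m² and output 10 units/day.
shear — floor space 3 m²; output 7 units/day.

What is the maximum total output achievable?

24

Allowing fractional choices, the relaxed optimum would be about 28.6, but machines are indivisible.
lathe + planer + shear: floor space 2 + 13 + 3 = 18 ≤ 21, output 6 + 10 + 7 = 23.
welder + shear: floor space 10 + 3 = 13 ≤ 21, output 11 + 7 = 18.
welder + lathe + shear: floor space 10 + 2 + 3 = 15 ≤ 21, output 11 + 6 + 7 = 24.
Best is welder, lathe, and shear with total output 24.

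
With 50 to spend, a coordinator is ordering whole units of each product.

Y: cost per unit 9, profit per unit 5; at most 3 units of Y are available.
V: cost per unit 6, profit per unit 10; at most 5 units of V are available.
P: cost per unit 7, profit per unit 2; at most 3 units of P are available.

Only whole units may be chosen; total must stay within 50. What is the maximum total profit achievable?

60

This is a bounded integer knapsack.
1×Y, 5×V, and 1×P: cost 46 ≤ 50, profit 1·5 + 5·10 + 1·2 = 57.
2×Y and 5×V: cost 48 ≤ 50, profit 2·5 + 5·10 = 60.
Best is 60.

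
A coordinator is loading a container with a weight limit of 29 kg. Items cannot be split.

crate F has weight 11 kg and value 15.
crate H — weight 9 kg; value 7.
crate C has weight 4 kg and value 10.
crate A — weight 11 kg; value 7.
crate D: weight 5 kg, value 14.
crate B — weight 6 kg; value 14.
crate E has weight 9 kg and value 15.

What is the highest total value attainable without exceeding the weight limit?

54

This is a 0-1 knapsack instance.
crate F + crate C + crate D + crate B: weight 11 + 4 + 5 + 6 = 26 ≤ 29, value 15 + 10 + 14 + 14 = 53.
crate F + crate C + crate D + crate E: weight 11 + 4 + 5 + 9 = 29 ≤ 29, value 15 + 10 + 14 + 15 = 54.
crate C + crate D + crate B + crate E: weight 4 + 5 + 6 + 9 = 24 ≤ 29, value 10 + 14 + 14 + 15 = 53.
Best is crate F, crate C, crate D, and crate E with total value 54.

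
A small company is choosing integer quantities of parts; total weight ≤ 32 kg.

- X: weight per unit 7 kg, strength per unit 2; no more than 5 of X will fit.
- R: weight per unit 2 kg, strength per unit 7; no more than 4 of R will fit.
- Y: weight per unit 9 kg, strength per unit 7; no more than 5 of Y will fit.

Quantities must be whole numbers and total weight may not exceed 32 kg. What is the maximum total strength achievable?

4×R and 2×Y: weight 26 ≤ 32, strength 4·7 + 2·7 = 42.
2×X, 4×R, and 1×Y: weight 31 ≤ 32, strength 2·2 + 4·7 + 1·7 = 39.
Best is 42.

42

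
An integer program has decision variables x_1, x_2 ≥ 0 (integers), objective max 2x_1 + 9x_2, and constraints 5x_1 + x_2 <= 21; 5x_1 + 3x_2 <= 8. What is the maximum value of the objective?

Relaxing integrality, the LP optimum is 24.00 at (x_1,x_2) = (0, 2.67), which is not an integer point.
(x_1,x_2)=(0,2): 5·0+1·2=2≤21, 5·0+3·2=6≤8, objective 18.
(x_1,x_2)=(1,1): 5·1+1·1=6≤21, 5·1+3·1=8≤8, objective 11.
(x_1,x_2)=(0,1): 5·0+1·1=1≤21, 5·0+3·1=3≤8, objective 9.
Maximum is 18 at (x_1,x_2)=(0,2).

18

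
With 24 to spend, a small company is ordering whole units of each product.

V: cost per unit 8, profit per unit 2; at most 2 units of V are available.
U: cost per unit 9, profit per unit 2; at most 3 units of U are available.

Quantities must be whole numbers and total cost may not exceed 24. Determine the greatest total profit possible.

Take 2×U: cost 18 ≤ 24, profit 2·2 = 4.
No other integer combination yields more.

4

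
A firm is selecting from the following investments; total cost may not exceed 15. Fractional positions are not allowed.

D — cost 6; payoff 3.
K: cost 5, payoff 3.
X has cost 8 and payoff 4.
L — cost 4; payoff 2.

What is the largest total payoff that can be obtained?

8

Treat it as a binary knapsack problem.
Take D, K, and L: cost 6 + 5 + 4 = 15 ≤ 15, payoff 3 + 3 + 2 = 8.
No other feasible combination does better.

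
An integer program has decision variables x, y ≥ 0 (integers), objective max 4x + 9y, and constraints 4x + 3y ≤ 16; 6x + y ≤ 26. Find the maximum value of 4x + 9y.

(x,y)=(0,5): 4·0+3·5=15≤16, 6·0+1·5=5≤26, objective 45.
(x,y)=(1,4): 4·1+3·4=16≤16, 6·1+1·4=10≤26, objective 40.
(x,y)=(0,4): 4·0+3·4=12≤16, 6·0+1·4=4≤26, objective 36.
The best lattice point is (0,5), giving 45.

45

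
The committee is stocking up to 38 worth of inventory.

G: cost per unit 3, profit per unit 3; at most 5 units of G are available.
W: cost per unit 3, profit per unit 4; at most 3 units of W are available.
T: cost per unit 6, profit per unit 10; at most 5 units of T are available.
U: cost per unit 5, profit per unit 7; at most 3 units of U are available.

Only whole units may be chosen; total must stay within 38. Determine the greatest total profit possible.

61

T has the best ratio (10/6); taking only T gives at most 5×10 = 50 (stopped by the supply cap of 5).
Mixing does better — 1×W, 5×T, and 1×U: cost 38 ≤ 38, profit 1·4 + 5·10 + 1·7 = 61.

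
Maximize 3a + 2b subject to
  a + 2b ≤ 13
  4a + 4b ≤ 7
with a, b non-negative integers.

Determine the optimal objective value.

3

Relaxing integrality, the LP optimum is 5.25 at (a,b) = (1.75, 0), which is not an integer point.
(a,b)=(1,0): 1·1+2·0=1≤13, 4·1+4·0=4≤7, objective 3.
(a,b)=(0,1): 1·0+2·1=2≤13, 4·0+4·1=4≤7, objective 2.
The best lattice point is (1,0), giving 3.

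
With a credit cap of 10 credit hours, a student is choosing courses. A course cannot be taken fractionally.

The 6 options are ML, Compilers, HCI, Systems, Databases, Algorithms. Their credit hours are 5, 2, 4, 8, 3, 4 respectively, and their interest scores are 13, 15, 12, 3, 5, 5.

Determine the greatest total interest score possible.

33

ML + Compilers + Databases: credit hours 5 + 2 + 3 = 10 ≤ 10, interest score 13 + 15 + 5 = 33.
Compilers + HCI + Databases: credit hours 2 + 4 + 3 = 9 ≤ 10, interest score 15 + 12 + 5 = 32.
Compilers + HCI + Algorithms: credit hours 2 + 4 + 4 = 10 ≤ 10, interest score 15 + 12 + 5 = 32.
Best is ML, Compilers, and Databases with total interest score 33.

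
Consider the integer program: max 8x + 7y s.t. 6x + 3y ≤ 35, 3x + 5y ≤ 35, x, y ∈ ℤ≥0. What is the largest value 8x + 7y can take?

59

(x,y)=(3,5) is feasible, giving 59.
(x,y)=(3,4) is feasible, giving 52.
No feasible integer point exceeds 59.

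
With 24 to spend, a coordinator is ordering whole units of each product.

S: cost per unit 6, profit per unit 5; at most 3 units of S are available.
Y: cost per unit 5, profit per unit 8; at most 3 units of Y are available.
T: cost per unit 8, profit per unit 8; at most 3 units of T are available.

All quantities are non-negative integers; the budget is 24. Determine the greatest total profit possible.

Take 3×Y and 1×T: cost 23 ≤ 24, profit 3·8 + 1·8 = 32.
Y has the best ratio (8/5) and is taken to its limit of 3; remaining capacity is filled optimally with the others.

32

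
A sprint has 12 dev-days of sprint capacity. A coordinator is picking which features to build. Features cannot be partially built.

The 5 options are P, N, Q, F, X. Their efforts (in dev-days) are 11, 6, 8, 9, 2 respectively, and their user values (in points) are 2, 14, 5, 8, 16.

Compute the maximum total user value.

30

Allowing fractional choices, the relaxed optimum would be about 33.6, but features are indivisible.
N + X: effort 6 + 2 = 8 ≤ 12, user value 14 + 16 = 30.
F + X: effort 9 + 2 = 11 ≤ 12, user value 8 + 16 = 24.
Q + X: effort 8 + 2 = 10 ≤ 12, user value 5 + 16 = 21.
Best is N and X with total user value 30.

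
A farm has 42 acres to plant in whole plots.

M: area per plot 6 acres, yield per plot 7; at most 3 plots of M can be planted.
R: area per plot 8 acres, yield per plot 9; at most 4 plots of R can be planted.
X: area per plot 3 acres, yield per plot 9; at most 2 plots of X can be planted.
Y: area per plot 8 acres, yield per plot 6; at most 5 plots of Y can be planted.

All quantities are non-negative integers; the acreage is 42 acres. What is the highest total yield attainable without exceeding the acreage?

Take 2×M, 3×R, and 2×X: area 42 ≤ 42, yield 2·7 + 3·9 + 2·9 = 59.
X has the best ratio (9/3) and is taken to its limit of 2; remaining capacity is filled optimally with the others.

59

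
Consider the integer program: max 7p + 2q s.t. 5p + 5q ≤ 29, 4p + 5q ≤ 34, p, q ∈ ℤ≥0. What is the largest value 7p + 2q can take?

The continuous relaxation peaks at (5.8, 0) with value 40.60; rounding to a feasible lattice point costs some objective.
(p,q)=(5,0): 5·5+5·0=25≤29, 4·5+5·0=20≤34, objective 35.
(p,q)=(4,1): 5·4+5·1=25≤29, 4·4+5·1=21≤34, objective 30.
(p,q)=(4,0): 5·4+5·0=20≤29, 4·4+5·0=16≤34, objective 28.
Maximum is 35 at (p,q)=(5,0).

35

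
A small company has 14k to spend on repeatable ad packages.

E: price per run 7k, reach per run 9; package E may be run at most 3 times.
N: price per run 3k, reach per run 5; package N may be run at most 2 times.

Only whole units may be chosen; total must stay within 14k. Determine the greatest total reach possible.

2×E: price 14 ≤ 14, reach 2·9 = 18.
1×E and 2×N: price 13 ≤ 14, reach 1·9 + 2·5 = 19.
Best is 19.

19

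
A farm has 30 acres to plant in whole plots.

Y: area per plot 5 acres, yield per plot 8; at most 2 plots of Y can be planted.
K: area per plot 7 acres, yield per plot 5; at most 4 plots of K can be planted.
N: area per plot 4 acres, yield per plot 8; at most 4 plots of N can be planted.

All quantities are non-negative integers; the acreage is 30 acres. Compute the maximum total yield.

48

This is a bounded integer knapsack.
N has the best ratio (8/4); taking only N gives at most 4×8 = 32 (stopped by the supply cap of 4).
Mixing does better — 2×Y and 4×N: area 26 ≤ 30, yield 2·8 + 4·8 = 48.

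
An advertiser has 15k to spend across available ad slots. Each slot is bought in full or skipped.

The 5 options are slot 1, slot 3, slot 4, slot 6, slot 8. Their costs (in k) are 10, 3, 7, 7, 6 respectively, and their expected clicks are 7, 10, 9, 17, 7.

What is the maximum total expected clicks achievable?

27

Treat it as a binary knapsack problem.
slot 4 + slot 6: cost 7 + 7 = 14 ≤ 15, expected clicks 9 + 17 = 26.
slot 3 + slot 6: cost 3 + 7 = 10 ≤ 15, expected clicks 10 + 17 = 27.
Best is slot 3 and slot 6 with total expected clicks 27.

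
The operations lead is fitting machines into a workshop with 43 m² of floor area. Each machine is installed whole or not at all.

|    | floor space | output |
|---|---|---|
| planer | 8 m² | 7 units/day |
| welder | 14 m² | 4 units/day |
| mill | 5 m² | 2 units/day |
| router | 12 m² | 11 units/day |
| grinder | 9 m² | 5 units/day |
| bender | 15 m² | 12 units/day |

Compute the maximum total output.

32

planer + mill + router + bender: floor space 8 + 5 + 12 + 15 = 40 ≤ 43, output 7 + 2 + 11 + 12 = 32.
mill + router + grinder + bender: floor space 5 + 12 + 9 + 15 = 41 ≤ 43, output 2 + 11 + 5 + 12 = 30.
planer + router + bender: floor space 8 + 12 + 15 = 35 ≤ 43, output 7 + 11 + 12 = 30.
Best is planer, mill, router, and bender with total output 32.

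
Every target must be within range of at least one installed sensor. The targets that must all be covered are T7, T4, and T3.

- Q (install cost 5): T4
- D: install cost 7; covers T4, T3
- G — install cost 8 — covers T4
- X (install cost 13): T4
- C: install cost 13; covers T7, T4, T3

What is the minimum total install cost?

This is a weighted set-cover instance.
The greedy cost-per-new-target heuristic would pick D and C for 20, but a cheaper cover exists.
C alone covers T7, T4, T3 — every target.
Total install cost: 13.
No cover costs less than 13.

13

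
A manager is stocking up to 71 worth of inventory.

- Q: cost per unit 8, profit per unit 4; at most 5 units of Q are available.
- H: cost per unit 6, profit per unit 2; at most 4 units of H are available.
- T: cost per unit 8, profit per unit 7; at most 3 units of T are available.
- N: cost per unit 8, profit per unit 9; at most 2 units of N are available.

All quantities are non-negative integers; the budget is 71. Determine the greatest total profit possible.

3×Q, 1×H, 3×T, and 2×N: cost 70 ≤ 71, profit 3·4 + 1·2 + 3·7 + 2·9 = 53.
2×Q, 2×H, 3×T, and 2×N: cost 68 ≤ 71, profit 2·4 + 2·2 + 3·7 + 2·9 = 51.
Best is 53.

53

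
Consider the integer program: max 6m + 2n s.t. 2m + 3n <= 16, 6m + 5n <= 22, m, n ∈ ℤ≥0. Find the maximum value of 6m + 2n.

Relaxing integrality, the LP optimum is 22.00 at (m,n) = (3.67, 0), which is not an integer point.
(m,n)=(3,0): 2·3+3·0=6≤16, 6·3+5·0=18≤22, objective 18.
(m,n)=(2,1): 2·2+3·1=7≤16, 6·2+5·1=17≤22, objective 14.
(m,n)=(2,0): 2·2+3·0=4≤16, 6·2+5·0=12≤22, objective 12.
Maximum is 18 at (m,n)=(3,0).

18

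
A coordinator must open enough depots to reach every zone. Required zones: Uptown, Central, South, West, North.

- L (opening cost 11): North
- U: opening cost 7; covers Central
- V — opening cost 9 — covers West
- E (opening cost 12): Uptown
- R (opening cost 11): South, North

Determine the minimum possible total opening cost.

Choose U, V, E, and R: together they cover Uptown, Central, South, West, North — every zone.
Total opening cost: 7 + 9 + 12 + 11 = 39.
No cover costs less than 39.

39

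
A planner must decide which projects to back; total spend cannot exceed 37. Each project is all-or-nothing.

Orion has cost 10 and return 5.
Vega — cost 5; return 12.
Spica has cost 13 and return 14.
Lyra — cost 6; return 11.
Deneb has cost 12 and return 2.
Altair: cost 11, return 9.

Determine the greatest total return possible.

Allowing fractional choices, the relaxed optimum would be about 47.0, but projects are indivisible.
Vega + Spica + Lyra + Deneb: cost 5 + 13 + 6 + 12 = 36 ≤ 37, return 12 + 14 + 11 + 2 = 39.
Orion + Vega + Spica + Lyra: cost 10 + 5 + 13 + 6 = 34 ≤ 37, return 5 + 12 + 14 + 11 = 42.
Vega + Spica + Lyra + Altair: cost 5 + 13 + 6 + 11 = 35 ≤ 37, return 12 + 14 + 11 + 9 = 46.
Best is Vega, Spica, Lyra, and Altair with total return 46.

46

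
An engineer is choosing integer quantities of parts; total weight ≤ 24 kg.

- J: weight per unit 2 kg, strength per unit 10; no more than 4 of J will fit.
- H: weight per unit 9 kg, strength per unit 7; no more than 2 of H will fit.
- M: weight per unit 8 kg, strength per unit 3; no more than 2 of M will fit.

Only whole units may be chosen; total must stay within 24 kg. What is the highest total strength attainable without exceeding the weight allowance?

47

J has the best ratio (10/2); taking only J gives at most 4×10 = 40 (stopped by the supply cap of 4).
Mixing does better — 4×J and 1×H: weight 17 ≤ 24, strength 4·10 + 1·7 = 47.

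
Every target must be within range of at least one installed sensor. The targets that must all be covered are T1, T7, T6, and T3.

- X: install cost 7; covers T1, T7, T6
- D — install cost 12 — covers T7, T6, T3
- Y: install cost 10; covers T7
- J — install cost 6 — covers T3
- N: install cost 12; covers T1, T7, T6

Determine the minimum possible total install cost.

Choose X and J: together they cover T1, T7, T6, T3 — every target.
Total install cost: 7 + 6 = 13.
No cover costs less than 13.

13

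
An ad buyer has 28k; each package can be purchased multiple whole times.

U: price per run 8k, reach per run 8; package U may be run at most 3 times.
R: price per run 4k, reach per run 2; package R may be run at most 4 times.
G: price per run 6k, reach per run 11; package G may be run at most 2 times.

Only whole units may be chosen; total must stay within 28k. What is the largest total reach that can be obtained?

This is a bounded integer knapsack.
2×U and 2×G: price 28 ≤ 28, reach 2·8 + 2·11 = 38.
1×U, 2×R, and 2×G: price 28 ≤ 28, reach 1·8 + 2·2 + 2·11 = 34.
Best is 38.

38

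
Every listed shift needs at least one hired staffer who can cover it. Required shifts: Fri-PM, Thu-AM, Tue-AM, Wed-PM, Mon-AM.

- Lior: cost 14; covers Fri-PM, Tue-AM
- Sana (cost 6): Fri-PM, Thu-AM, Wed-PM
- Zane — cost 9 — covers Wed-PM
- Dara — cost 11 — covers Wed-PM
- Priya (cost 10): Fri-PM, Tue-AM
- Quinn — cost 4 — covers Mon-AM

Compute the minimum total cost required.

20

Choose Sana, Priya, and Quinn: together they cover Fri-PM, Thu-AM, Tue-AM, Wed-PM, Mon-AM — every shift.
Total cost: 6 + 10 + 4 = 20.
No cover costs less than 20.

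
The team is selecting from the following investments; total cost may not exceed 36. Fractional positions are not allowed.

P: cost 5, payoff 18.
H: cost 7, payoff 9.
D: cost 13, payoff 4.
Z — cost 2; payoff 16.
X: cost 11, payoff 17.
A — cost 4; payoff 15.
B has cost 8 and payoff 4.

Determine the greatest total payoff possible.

75

Allowing fractional choices, the relaxed optimum would be about 78.5, but investments are indivisible.
P + Z + X + A + B: cost 5 + 2 + 11 + 4 + 8 = 30 ≤ 36, payoff 18 + 16 + 17 + 15 + 4 = 70.
P + H + Z + X + A: cost 5 + 7 + 2 + 11 + 4 = 29 ≤ 36, payoff 18 + 9 + 16 + 17 + 15 = 75.
Best is P, H, Z, X, and A with total payoff 75.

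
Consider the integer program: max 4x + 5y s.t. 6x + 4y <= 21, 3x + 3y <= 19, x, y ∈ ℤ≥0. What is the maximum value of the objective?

(x,y)=(0,5): 6·0+4·5=20≤21, 3·0+3·5=15≤19, objective 25.
(x,y)=(0,4): 6·0+4·4=16≤21, 3·0+3·4=12≤19, objective 20.
The best lattice point is (0,5), giving 25.

25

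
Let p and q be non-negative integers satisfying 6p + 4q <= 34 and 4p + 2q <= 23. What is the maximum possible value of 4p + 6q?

(p,q)=(0,8): 6·0+4·8=32≤34, 4·0+2·8=16≤23, objective 48.
(p,q)=(1,7): 6·1+4·7=34≤34, 4·1+2·7=18≤23, objective 46.
Maximum is 48 at (p,q)=(0,8).

48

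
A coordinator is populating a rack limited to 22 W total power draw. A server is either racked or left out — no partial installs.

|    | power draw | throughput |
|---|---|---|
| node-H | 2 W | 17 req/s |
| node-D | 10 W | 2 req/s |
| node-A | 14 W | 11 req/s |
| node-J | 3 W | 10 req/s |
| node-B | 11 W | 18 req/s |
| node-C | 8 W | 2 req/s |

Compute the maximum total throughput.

node-H + node-B + node-C: power draw 2 + 11 + 8 = 21 ≤ 22, throughput 17 + 18 + 2 = 37.
node-H + node-A + node-J: power draw 2 + 14 + 3 = 19 ≤ 22, throughput 17 + 11 + 10 = 38.
node-H + node-J + node-B: power draw 2 + 3 + 11 = 16 ≤ 22, throughput 17 + 10 + 18 = 45.
Best is node-H, node-J, and node-B with total throughput 45.

45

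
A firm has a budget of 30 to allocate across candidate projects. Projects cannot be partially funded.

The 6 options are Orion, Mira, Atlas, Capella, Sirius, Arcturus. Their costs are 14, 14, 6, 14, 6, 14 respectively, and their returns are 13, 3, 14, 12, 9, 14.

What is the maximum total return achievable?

37

Atlas + Sirius + Arcturus: cost 6 + 6 + 14 = 26 ≤ 30, return 14 + 9 + 14 = 37.
Atlas + Capella + Sirius: cost 6 + 14 + 6 = 26 ≤ 30, return 14 + 12 + 9 = 35.
Orion + Atlas + Sirius: cost 14 + 6 + 6 = 26 ≤ 30, return 13 + 14 + 9 = 36.
Best is Atlas, Sirius, and Arcturus with total return 37.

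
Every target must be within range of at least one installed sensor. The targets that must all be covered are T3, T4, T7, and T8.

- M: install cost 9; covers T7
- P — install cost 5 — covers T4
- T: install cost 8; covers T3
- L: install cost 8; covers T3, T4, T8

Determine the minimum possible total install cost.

This is a weighted set-cover instance.
Choose M and L: together they cover T3, T4, T7, T8 — every target.
Total install cost: 9 + 8 = 17.
No cover costs less than 17.

17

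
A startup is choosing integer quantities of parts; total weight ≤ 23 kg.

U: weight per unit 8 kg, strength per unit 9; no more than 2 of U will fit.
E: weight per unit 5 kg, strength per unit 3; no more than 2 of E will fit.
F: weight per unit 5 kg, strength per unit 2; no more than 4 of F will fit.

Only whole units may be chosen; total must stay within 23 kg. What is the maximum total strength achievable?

U has the best ratio (9/8); taking only U gives at most 2×9 = 18 (stopped by the weight limit).
Mixing does better — 2×U and 1×E: weight 21 ≤ 23, strength 2·9 + 1·3 = 21.

21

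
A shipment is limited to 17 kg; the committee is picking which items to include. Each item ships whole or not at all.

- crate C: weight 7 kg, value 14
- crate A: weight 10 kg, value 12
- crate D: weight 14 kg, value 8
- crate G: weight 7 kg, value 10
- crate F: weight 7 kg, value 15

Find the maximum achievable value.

crate C + crate A: weight 7 + 10 = 17 ≤ 17, value 14 + 12 = 26.
crate A + crate F: weight 10 + 7 = 17 ≤ 17, value 12 + 15 = 27.
crate C + crate F: weight 7 + 7 = 14 ≤ 17, value 14 + 15 = 29.
Best is crate C and crate F with total value 29.

29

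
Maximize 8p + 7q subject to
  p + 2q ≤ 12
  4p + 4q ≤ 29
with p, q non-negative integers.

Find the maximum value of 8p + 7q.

56

(p,q)=(7,0): 1·7+2·0=7≤12, 4·7+4·0=28≤29, objective 56.
(p,q)=(6,1): 1·6+2·1=8≤12, 4·6+4·1=28≤29, objective 55.
(p,q)=(6,0): 1·6+2·0=6≤12, 4·6+4·0=24≤29, objective 48.
No feasible integer point exceeds 56.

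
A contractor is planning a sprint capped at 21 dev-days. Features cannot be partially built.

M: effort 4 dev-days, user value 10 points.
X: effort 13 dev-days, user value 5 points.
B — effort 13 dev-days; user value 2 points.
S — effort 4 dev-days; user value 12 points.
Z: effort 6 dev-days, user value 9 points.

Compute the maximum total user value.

31

Allowing fractional choices, the relaxed optimum would be about 33.7, but features are indivisible.
M + X + S: effort 4 + 13 + 4 = 21 ≤ 21, user value 10 + 5 + 12 = 27.
M + B + S: effort 4 + 13 + 4 = 21 ≤ 21, user value 10 + 2 + 12 = 24.
M + S + Z: effort 4 + 4 + 6 = 14 ≤ 21, user value 10 + 12 + 9 = 31.
Best is M, S, and Z with total user value 31.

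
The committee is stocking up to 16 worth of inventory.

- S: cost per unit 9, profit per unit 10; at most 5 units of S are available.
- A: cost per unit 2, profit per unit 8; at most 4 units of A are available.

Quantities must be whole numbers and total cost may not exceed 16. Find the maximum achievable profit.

This is a bounded integer knapsack.
Take 1×S and 3×A: cost 15 ≤ 16, profit 1·10 + 3·8 = 34.
No other integer combination yields more.

34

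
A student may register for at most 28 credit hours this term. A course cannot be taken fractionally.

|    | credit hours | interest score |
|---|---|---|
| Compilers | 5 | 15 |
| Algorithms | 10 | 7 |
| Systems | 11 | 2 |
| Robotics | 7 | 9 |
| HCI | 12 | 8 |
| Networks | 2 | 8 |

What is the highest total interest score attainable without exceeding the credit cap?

Compilers + Robotics + HCI + Networks: credit hours 5 + 7 + 12 + 2 = 26 ≤ 28, interest score 15 + 9 + 8 + 8 = 40.
Compilers + Systems + Robotics + Networks: credit hours 5 + 11 + 7 + 2 = 25 ≤ 28, interest score 15 + 2 + 9 + 8 = 34.
Compilers + Algorithms + Robotics + Networks: credit hours 5 + 10 + 7 + 2 = 24 ≤ 28, interest score 15 + 7 + 9 + 8 = 39.
Best is Compilers, Robotics, HCI, and Networks with total interest score 40.

40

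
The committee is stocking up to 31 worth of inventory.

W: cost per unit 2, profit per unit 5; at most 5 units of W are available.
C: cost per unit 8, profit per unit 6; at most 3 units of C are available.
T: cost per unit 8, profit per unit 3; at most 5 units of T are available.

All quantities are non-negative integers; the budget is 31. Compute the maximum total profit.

5×W and 2×C: cost 26 ≤ 31, profit 5·5 + 2·6 = 37.
5×W, 1×C, and 1×T: cost 26 ≤ 31, profit 5·5 + 1·6 + 1·3 = 34.
Best is 37.

37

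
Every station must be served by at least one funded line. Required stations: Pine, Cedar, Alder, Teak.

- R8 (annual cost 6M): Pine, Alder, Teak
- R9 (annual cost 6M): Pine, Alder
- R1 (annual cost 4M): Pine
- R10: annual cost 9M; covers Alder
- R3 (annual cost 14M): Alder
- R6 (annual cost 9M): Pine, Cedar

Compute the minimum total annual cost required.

Choose R8 and R6: together they cover Pine, Cedar, Alder, Teak — every station.
Total annual cost: 6 + 9 = 15.
No cover costs less than 15.

15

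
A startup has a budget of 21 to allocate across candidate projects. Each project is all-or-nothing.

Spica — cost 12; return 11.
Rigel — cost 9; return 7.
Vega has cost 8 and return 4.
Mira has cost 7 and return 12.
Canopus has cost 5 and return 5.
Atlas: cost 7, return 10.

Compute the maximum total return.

Mira + Canopus + Atlas: cost 7 + 5 + 7 = 19 ≤ 21, return 12 + 5 + 10 = 27.
Spica + Mira: cost 12 + 7 = 19 ≤ 21, return 11 + 12 = 23.
Rigel + Mira + Canopus: cost 9 + 7 + 5 = 21 ≤ 21, return 7 + 12 + 5 = 24.
Best is Mira, Canopus, and Atlas with total return 27.

27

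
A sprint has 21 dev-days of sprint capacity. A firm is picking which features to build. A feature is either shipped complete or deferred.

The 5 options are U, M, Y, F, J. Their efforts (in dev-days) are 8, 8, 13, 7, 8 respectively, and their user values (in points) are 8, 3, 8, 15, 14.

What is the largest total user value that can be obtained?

Take F and J: effort 7 + 8 = 15 ≤ 21, user value 15 + 14 = 29.
No other feasible combination does better.

29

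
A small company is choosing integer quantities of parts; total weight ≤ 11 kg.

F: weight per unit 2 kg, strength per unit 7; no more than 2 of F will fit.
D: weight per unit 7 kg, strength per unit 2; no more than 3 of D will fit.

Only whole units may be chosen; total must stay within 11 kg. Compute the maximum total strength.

F has the best ratio (7/2); taking only F gives at most 2×7 = 14 (stopped by the supply cap of 2).
Mixing does better — 2×F and 1×D: weight 11 ≤ 11, strength 2·7 + 1·2 = 16.

16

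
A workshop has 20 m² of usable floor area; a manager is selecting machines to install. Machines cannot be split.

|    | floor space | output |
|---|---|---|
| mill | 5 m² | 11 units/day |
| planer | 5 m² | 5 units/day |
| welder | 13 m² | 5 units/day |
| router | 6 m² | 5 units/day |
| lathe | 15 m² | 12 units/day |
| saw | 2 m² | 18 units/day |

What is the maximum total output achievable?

39

Allowing fractional choices, the relaxed optimum would be about 40.6, but machines are indivisible.
mill + planer + saw: floor space 5 + 5 + 2 = 12 ≤ 20, output 11 + 5 + 18 = 34.
mill + router + saw: floor space 5 + 6 + 2 = 13 ≤ 20, output 11 + 5 + 18 = 34.
mill + planer + router + saw: floor space 5 + 5 + 6 + 2 = 18 ≤ 20, output 11 + 5 + 5 + 18 = 39.
Best is mill, planer, router, and saw with total output 39.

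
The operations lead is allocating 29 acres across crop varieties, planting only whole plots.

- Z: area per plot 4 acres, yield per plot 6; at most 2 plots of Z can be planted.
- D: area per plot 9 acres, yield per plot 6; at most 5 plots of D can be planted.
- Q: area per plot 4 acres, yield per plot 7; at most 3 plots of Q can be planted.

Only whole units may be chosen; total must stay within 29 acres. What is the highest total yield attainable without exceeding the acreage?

39

Q has the best ratio (7/4); taking only Q gives at most 3×7 = 21 (stopped by the supply cap of 3).
Mixing does better — 2×Z, 1×D, and 3×Q: area 29 ≤ 29, yield 2·6 + 1·6 + 3·7 = 39.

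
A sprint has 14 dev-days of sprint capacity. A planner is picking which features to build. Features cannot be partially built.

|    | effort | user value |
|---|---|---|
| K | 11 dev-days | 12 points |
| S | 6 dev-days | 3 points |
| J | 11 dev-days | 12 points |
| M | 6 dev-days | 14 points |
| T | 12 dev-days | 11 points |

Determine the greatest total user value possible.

17

Take S and M: effort 6 + 6 = 12 ≤ 14, user value 3 + 14 = 17.
No other feasible combination does better.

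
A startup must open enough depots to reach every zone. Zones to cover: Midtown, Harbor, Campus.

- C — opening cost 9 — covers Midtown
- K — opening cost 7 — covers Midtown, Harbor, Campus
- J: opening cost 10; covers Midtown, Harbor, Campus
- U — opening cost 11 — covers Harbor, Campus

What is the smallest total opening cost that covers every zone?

7

K alone covers Midtown, Harbor, Campus — every zone.
Total opening cost: 7.
No cover costs less than 7.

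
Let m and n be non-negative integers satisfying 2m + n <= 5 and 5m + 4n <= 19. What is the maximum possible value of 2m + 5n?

(m,n)=(0,4) is feasible, giving 20.
(m,n)=(1,3) is feasible, giving 17.
(m,n)=(0,3) is feasible, giving 15.
No feasible integer point exceeds 20.

20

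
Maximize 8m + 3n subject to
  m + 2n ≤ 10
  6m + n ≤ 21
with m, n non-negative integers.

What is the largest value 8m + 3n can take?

33

The continuous relaxation peaks at (2.91, 3.55) with value 33.91; rounding to a feasible lattice point costs some objective.
(m,n)=(3,3): 1·3+2·3=9≤10, 6·3+1·3=21≤21, objective 33.
(m,n)=(3,2): 1·3+2·2=7≤10, 6·3+1·2=20≤21, objective 30.
(m,n)=(2,4): 1·2+2·4=10≤10, 6·2+1·4=16≤21, objective 28.
(m,n)=(2,3): 1·2+2·3=8≤10, 6·2+1·3=15≤21, objective 25.
Maximum is 33 at (m,n)=(3,3).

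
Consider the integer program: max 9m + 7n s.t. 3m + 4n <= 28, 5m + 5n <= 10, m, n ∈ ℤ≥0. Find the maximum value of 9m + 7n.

18

(m,n)=(2,0): 3·2+4·0=6≤28, 5·2+5·0=10≤10, objective 18.
(m,n)=(1,1): 3·1+4·1=7≤28, 5·1+5·1=10≤10, objective 16.
(m,n)=(1,0): 3·1+4·0=3≤28, 5·1+5·0=5≤10, objective 9.
No feasible integer point exceeds 18.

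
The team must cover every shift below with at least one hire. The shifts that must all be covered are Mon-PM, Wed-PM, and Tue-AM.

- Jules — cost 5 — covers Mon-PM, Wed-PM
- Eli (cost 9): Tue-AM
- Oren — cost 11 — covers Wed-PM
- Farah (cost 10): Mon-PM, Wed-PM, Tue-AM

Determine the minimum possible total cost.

This is a weighted set-cover instance.
The greedy cost-per-new-shift heuristic would pick Jules and Eli for 14, but a cheaper cover exists.
Farah alone covers Mon-PM, Wed-PM, Tue-AM — every shift.
Total cost: 10.
No cover costs less than 10.

10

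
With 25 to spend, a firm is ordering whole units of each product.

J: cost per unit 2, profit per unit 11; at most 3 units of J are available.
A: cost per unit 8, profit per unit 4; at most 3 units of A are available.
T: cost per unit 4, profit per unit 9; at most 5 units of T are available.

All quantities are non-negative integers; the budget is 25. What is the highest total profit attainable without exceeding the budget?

69

2×J and 5×T: cost 24 ≤ 25, profit 2·11 + 5·9 = 67.
3×J and 4×T: cost 22 ≤ 25, profit 3·11 + 4·9 = 69.
Best is 69.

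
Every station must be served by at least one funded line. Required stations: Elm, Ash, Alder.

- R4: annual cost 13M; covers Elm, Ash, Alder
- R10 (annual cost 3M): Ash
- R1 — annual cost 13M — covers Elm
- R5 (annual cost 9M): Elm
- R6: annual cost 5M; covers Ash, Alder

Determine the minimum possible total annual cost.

This is a weighted set-cover instance.
The greedy cost-per-new-station heuristic would pick R6 and R5 for 14, but a cheaper cover exists.
R4 alone covers Elm, Ash, Alder — every station.
Total annual cost: 13.
No cover costs less than 13.

13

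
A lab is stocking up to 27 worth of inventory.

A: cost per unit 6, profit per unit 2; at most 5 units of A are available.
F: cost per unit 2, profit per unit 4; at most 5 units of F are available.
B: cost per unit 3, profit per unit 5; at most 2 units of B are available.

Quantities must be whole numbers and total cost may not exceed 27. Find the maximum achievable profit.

32

This is a bounded integer knapsack.
F has the best ratio (4/2); taking only F gives at most 5×4 = 20 (stopped by the supply cap of 5).
Mixing does better — 1×A, 5×F, and 2×B: cost 22 ≤ 27, profit 1·2 + 5·4 + 2·5 = 32.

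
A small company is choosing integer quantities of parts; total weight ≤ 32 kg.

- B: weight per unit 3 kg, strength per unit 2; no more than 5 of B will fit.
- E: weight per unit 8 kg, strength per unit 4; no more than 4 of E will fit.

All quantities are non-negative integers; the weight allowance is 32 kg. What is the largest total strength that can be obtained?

4×E: weight 32 ≤ 32, strength 4·4 = 16.
5×B and 2×E: weight 31 ≤ 32, strength 5·2 + 2·4 = 18.
Best is 18.

18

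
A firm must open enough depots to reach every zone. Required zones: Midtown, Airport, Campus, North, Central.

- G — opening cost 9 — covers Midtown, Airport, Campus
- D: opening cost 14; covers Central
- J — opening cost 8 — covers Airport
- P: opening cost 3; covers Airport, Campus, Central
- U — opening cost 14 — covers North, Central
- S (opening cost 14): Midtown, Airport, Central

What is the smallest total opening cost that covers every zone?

23

This is an integer covering problem.
The greedy cost-per-new-zone heuristic would pick P, G, and U for 26, but a cheaper cover exists.
Choose G and U: together they cover Midtown, Airport, Campus, North, Central — every zone.
Total opening cost: 9 + 14 = 23.
No cover costs less than 23.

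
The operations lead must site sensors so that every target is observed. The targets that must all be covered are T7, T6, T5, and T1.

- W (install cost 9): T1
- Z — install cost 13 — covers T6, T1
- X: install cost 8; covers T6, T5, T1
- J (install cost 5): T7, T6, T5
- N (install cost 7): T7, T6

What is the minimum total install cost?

Choose X and J: together they cover T7, T6, T5, T1 — every target.
Total install cost: 8 + 5 = 13.

13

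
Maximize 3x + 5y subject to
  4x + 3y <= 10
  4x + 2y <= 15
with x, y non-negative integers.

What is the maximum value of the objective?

15

(x,y)=(0,3): 4·0+3·3=9≤10, 4·0+2·3=6≤15, objective 15.
(x,y)=(1,2): 4·1+3·2=10≤10, 4·1+2·2=8≤15, objective 13.
(x,y)=(0,2): 4·0+3·2=6≤10, 4·0+2·2=4≤15, objective 10.
No feasible integer point exceeds 15.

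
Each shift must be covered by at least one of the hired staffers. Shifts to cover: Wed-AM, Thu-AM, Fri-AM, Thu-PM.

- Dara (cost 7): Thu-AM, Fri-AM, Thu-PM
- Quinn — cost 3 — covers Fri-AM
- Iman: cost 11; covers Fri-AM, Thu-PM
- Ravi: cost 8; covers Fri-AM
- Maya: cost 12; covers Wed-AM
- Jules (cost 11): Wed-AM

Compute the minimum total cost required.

Choose Dara and Jules: together they cover Wed-AM, Thu-AM, Fri-AM, Thu-PM — every shift.
Total cost: 7 + 11 = 18.
No cover costs less than 18.

18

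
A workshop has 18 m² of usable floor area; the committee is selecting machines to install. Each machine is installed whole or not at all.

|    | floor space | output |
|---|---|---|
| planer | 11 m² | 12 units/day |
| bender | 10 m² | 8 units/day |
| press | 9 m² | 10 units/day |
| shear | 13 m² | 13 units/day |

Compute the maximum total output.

Treat it as a binary knapsack problem.
Allowing fractional choices, the relaxed optimum would be about 19.8, but machines are indivisible.
shear: floor space 13 ≤ 18, output 13.
press: floor space 9 ≤ 18, output 10.
planer: floor space 11 ≤ 18, output 12.
Best is shear with total output 13.

13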